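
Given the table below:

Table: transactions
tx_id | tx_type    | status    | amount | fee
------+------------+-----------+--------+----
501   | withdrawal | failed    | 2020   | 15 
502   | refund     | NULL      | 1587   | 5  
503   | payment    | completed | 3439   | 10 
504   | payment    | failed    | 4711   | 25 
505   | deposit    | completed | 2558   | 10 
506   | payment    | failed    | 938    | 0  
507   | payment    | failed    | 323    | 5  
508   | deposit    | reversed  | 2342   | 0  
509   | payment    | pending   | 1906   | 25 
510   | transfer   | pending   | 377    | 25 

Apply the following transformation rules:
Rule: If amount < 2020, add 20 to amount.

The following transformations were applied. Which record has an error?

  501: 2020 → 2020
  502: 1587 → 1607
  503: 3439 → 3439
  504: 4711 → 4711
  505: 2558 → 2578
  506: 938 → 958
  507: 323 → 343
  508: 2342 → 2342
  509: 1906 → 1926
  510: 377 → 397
Record 505 has an error. The correct transformed value should be 2558, not 2578.

Step 1: Check each record against the rule
Step 2: Record 505 has amount = 2558
Step 3: Since 2558 >= 2020, the bonus should not have been applied
Step 4: Correct value = 2558, but claimed value = 2578
Conclusion: Record 505 has the error.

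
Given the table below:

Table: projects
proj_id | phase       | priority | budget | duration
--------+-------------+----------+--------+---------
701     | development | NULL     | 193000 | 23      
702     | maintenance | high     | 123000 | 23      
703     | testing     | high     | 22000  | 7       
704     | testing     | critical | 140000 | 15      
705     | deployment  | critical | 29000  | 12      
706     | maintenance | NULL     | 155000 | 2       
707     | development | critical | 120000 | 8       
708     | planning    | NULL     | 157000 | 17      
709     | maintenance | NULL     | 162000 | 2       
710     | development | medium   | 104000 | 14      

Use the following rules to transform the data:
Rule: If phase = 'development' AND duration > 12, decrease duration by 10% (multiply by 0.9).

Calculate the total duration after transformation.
119.3

Step 1: Find records where phase = 'development' AND duration > 12
Step 2: 2 records match, summing to 37
Step 3: After multiplier: 37 × 0.9 = 33.3
Step 4: Unaffected records sum: 86
Step 5: Final sum = 33.3 + 86 = 119.3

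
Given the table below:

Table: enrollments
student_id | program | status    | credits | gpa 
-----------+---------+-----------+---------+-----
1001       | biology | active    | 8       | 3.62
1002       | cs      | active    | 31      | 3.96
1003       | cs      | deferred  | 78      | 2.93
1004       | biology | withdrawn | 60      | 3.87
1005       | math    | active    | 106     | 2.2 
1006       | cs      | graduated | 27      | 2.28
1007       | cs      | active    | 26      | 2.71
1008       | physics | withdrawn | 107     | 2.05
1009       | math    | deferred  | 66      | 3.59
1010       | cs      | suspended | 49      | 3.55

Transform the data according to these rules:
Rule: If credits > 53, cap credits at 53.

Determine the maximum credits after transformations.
53

Step 1: Original maximum credits = 107
Step 2: Apply cap at 53
Step 3: 5 records had credits > 53 and were capped
Step 4: Maximum after transformation = 53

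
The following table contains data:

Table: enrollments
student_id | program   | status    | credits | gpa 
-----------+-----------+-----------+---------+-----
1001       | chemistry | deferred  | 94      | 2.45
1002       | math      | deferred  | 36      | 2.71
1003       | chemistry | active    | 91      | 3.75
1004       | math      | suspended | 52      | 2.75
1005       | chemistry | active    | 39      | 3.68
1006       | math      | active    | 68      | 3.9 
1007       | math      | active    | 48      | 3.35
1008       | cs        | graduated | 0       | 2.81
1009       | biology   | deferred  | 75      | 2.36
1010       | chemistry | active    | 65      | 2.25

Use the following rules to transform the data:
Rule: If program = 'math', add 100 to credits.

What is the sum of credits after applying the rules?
968

Step 1: Count records where program = 'math': 4
Step 2: Total bonus added: 4 × 100 = 400
Step 3: Original sum of credits: 568
Step 4: Final sum = 568 + 400 = 968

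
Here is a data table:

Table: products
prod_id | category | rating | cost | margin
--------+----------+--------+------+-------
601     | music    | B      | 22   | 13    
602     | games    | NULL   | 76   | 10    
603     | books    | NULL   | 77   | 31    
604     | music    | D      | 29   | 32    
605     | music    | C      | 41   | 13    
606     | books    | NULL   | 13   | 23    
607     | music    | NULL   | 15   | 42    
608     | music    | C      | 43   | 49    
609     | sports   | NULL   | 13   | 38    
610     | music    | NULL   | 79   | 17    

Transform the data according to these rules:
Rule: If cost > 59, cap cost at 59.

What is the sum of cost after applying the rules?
353

Step 1: 3 records have cost > 59
Step 2: These records originally summed to 232
Step 3: After capping: 3 × 59 = 177
Step 4: Unaffected records sum: 176
Step 5: Final sum = 177 + 176 = 353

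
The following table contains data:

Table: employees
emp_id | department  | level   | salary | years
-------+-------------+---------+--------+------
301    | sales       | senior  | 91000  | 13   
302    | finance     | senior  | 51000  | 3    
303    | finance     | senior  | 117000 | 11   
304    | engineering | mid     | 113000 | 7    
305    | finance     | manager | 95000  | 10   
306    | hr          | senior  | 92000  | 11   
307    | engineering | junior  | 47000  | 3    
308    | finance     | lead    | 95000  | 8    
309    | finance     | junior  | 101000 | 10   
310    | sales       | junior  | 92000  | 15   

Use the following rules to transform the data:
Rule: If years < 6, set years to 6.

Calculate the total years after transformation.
97

Step 1: 2 records have years < 6
Step 2: These records originally summed to 6
Step 3: After setting to minimum: 2 × 6 = 12
Step 4: Unaffected records sum: 85
Step 5: Final sum = 12 + 85 = 97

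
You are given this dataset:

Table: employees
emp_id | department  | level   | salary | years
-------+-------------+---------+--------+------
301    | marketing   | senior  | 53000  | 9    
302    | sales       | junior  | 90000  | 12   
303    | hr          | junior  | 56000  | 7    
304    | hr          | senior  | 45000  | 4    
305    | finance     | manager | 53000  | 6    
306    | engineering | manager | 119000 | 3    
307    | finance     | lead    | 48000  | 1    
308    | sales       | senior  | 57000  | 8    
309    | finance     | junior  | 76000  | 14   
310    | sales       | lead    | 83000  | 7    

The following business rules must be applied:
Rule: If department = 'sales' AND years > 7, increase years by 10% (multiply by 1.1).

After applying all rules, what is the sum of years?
73.0

Step 1: Find records where department = 'sales' AND years > 7
Step 2: 2 records match, summing to 20
Step 3: After multiplier: 20 × 1.1 = 22.0
Step 4: Unaffected records sum: 51
Step 5: Final sum = 22.0 + 51 = 73.0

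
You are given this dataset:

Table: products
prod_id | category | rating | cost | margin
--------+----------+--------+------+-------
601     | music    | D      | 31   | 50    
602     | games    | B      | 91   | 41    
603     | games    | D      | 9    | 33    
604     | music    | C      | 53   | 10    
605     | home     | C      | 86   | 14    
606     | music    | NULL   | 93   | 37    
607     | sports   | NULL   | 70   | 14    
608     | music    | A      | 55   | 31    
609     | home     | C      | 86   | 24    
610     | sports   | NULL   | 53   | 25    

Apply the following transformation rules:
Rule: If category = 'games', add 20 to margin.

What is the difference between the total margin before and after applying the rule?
40

Step 1: Original sum of margin = 279
Step 2: 2 records have category = 'games'
Step 3: Each affected record changes by 20
Step 4: Total change = 2 × 20 = 40
Step 5: New sum = 279 + 40 = 319
Step 6: Difference = |319 - 279| = 40
        (Sum increased by 40)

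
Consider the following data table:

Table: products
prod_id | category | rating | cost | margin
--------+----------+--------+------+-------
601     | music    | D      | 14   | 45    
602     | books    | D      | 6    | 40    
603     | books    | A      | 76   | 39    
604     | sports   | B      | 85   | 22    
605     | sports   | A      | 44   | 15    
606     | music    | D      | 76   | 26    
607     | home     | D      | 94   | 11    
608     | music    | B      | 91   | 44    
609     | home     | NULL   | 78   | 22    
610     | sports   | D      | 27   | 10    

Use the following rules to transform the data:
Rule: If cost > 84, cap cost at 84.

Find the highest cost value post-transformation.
84

Step 1: Original maximum cost = 94
Step 2: Apply cap at 84
Step 3: 3 records had cost > 84 and were capped
Step 4: Maximum after transformation = 84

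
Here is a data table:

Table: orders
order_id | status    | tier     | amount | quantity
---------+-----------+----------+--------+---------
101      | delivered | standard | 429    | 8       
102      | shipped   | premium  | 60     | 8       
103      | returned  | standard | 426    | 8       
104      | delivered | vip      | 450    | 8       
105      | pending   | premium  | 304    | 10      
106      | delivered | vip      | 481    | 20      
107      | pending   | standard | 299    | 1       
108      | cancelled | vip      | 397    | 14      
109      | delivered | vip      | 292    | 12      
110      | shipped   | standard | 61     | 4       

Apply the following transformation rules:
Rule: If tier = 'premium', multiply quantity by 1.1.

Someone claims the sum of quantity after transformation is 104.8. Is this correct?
No, the correct result is 94.8.

Step 1: Calculate the correct sum after transformation
Step 2: Apply multiplier 1.1 to records where tier = 'premium'
Step 3: Correct result = 94.8
Step 4: Claimed result = 104.8
Step 5: 94.8 ≠ 104.8
Conclusion: The claimed result is incorrect. The correct answer is 94.8.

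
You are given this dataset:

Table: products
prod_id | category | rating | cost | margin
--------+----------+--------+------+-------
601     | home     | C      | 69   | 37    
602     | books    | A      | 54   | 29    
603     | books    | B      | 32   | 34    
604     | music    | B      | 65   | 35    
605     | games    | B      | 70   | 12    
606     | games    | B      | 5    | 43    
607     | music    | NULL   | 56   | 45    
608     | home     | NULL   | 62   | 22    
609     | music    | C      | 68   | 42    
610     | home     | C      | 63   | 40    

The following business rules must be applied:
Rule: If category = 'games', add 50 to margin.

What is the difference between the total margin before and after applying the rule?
100

Step 1: Original sum of margin = 339
Step 2: 2 records have category = 'games'
Step 3: Each affected record changes by 50
Step 4: Total change = 2 × 50 = 100
Step 5: New sum = 339 + 100 = 439
Step 6: Difference = |439 - 339| = 100
        (Sum increased by 100)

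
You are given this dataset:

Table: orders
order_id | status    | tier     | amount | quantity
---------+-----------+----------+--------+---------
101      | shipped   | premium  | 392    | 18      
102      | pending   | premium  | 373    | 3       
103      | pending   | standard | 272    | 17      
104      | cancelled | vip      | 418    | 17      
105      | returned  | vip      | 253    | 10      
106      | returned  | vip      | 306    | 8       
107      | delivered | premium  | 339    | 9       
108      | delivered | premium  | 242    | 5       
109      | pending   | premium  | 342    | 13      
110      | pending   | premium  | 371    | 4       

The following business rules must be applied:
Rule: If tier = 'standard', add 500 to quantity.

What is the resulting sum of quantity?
604

Step 1: Count records where tier = 'standard': 1
Step 2: Total bonus added: 1 × 500 = 500
Step 3: Original sum of quantity: 104
Step 4: Final sum = 104 + 500 = 604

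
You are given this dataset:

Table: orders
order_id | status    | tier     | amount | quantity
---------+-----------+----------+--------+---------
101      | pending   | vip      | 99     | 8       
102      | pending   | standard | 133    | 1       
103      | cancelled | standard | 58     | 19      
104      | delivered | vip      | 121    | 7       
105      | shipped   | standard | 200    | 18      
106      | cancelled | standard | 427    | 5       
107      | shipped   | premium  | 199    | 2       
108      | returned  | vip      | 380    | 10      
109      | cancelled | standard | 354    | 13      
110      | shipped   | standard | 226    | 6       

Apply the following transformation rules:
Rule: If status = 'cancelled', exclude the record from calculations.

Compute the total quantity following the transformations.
52

Step 1: Identify records where status = 'cancelled'
Step 2: The excluded records sum to 37
Step 3: Original total quantity = 89
Step 4: Remaining total = 89 - 37 = 52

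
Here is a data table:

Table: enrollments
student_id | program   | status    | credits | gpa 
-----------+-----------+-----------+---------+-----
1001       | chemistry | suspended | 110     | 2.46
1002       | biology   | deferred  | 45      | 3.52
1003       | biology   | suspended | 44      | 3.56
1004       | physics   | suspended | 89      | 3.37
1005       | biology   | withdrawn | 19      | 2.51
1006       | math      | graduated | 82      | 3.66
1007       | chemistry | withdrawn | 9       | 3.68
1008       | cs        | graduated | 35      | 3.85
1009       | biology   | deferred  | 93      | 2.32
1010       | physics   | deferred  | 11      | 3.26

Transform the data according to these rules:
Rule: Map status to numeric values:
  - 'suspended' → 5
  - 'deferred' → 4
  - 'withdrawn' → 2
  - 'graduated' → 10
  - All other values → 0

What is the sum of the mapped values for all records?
51

Step 1: Apply mapping to each record
Step 2: Count by status:
  'suspended': 3 records × 5 = 15
  'deferred': 3 records × 4 = 12
  'withdrawn': 2 records × 2 = 4
  'graduated': 2 records × 10 = 20
Step 3: Sum all mapped values = 51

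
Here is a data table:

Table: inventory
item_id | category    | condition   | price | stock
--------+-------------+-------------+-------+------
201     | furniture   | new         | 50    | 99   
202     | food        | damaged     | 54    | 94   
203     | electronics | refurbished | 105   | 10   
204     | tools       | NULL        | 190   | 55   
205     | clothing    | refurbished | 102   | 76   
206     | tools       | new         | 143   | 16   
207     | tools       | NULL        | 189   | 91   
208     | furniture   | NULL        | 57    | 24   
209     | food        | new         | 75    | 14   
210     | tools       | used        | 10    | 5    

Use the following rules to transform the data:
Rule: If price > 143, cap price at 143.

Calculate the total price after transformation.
882

Step 1: 2 records have price > 143
Step 2: These records originally summed to 379
Step 3: After capping: 2 × 143 = 286
Step 4: Unaffected records sum: 596
Step 5: Final sum = 286 + 596 = 882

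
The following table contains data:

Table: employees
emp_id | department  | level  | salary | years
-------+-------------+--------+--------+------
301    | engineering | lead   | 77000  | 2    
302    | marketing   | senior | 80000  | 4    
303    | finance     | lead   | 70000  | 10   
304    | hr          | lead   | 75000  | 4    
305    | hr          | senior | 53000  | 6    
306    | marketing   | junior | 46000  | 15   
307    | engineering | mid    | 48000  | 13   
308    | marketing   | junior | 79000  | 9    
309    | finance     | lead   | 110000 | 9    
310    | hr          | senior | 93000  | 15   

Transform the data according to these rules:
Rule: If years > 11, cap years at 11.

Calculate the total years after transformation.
77

Step 1: 3 records have years > 11
Step 2: These records originally summed to 43
Step 3: After capping: 3 × 11 = 33
Step 4: Unaffected records sum: 44
Step 5: Final sum = 33 + 44 = 77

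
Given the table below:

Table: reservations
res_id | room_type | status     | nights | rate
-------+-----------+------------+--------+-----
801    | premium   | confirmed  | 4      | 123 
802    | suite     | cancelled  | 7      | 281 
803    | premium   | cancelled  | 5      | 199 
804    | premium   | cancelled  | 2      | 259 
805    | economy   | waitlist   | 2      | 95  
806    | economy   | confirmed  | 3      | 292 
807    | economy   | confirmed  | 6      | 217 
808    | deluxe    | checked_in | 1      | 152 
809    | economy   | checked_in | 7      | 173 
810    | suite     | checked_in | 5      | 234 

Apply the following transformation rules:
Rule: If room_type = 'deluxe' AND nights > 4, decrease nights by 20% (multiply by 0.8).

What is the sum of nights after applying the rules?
42

Step 1: Find records where room_type = 'deluxe' AND nights > 4
Step 2: 0 records match, summing to 0
Step 3: After multiplier: 0 × 0.8 = 0.0
Step 4: Unaffected records sum: 42
Step 5: Final sum = 0.0 + 42 = 42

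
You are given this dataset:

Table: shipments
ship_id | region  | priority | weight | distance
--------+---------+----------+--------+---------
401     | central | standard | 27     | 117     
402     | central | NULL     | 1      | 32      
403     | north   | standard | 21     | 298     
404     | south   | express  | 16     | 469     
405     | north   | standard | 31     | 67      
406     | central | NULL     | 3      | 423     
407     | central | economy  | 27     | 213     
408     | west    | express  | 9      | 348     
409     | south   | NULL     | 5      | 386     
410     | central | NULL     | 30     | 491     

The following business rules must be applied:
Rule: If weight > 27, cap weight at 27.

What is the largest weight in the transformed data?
27

Step 1: Original maximum weight = 31
Step 2: Apply cap at 27
Step 3: 2 records had weight > 27 and were capped
Step 4: Maximum after transformation = 27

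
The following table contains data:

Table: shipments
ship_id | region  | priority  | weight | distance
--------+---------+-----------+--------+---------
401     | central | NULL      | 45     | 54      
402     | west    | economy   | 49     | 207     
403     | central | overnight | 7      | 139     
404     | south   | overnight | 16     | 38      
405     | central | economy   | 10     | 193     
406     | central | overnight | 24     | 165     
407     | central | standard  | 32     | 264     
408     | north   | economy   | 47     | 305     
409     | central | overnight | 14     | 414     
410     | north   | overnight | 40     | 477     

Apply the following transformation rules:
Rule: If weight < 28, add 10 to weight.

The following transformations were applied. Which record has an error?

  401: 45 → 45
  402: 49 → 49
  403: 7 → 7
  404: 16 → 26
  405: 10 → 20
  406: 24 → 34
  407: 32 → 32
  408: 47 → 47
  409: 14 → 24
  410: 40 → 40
Record 403 has an error. The correct transformed value should be 17, not 7.

Step 1: Check each record against the rule
Step 2: Record 403 has weight = 7
Step 3: Since 7 < 28, the bonus should have been applied
Step 4: Correct value = 17, but claimed value = 7
Conclusion: Record 403 has the error.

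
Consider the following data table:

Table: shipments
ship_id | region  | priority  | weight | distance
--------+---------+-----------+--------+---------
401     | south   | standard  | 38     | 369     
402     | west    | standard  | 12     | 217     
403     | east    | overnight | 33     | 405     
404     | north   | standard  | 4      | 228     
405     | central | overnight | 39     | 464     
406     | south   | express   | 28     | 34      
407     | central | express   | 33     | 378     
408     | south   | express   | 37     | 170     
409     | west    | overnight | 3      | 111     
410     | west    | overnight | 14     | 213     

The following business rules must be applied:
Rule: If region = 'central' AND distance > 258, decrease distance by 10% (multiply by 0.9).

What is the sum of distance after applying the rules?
2504.8

Step 1: Find records where region = 'central' AND distance > 258
Step 2: 2 records match, summing to 842
Step 3: After multiplier: 842 × 0.9 = 757.8
Step 4: Unaffected records sum: 1747
Step 5: Final sum = 757.8 + 1747 = 2504.8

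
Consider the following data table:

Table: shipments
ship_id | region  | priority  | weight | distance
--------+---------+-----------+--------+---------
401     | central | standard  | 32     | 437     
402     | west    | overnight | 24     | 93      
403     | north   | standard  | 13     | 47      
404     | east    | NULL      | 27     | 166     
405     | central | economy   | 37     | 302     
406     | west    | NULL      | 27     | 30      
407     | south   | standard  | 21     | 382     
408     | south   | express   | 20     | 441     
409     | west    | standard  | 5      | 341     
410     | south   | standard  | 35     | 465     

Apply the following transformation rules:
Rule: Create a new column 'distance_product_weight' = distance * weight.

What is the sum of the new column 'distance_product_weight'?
68115

Step 1: For each record, compute distance * weight
Example calculations:
  437 * 32 = 13984
  93 * 24 = 2232
  47 * 13 = 611
  ...
Step 2: Sum all derived values
Step 3: Total = 68115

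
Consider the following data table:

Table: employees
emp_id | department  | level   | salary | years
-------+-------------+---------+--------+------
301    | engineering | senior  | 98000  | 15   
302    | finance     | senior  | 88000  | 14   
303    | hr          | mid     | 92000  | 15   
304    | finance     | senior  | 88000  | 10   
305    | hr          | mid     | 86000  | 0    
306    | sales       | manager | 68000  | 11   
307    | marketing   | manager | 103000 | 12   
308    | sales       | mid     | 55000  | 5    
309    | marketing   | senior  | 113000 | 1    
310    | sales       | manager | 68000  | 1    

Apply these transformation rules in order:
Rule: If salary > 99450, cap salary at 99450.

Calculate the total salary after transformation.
841900

Step 1: 2 records have salary > 99450
Step 2: These records originally summed to 216000
Step 3: After capping: 2 × 99450 = 198900
Step 4: Unaffected records sum: 643000
Step 5: Final sum = 198900 + 643000 = 841900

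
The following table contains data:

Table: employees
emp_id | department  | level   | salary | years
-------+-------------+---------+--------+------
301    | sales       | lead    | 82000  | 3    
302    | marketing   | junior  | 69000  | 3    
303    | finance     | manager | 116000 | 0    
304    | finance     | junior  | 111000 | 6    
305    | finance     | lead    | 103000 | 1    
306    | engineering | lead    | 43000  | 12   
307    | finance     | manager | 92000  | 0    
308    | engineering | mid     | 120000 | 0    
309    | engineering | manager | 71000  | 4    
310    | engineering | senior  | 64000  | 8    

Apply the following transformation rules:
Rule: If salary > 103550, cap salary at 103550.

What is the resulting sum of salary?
834650

Step 1: 3 records have salary > 103550
Step 2: These records originally summed to 347000
Step 3: After capping: 3 × 103550 = 310650
Step 4: Unaffected records sum: 524000
Step 5: Final sum = 310650 + 524000 = 834650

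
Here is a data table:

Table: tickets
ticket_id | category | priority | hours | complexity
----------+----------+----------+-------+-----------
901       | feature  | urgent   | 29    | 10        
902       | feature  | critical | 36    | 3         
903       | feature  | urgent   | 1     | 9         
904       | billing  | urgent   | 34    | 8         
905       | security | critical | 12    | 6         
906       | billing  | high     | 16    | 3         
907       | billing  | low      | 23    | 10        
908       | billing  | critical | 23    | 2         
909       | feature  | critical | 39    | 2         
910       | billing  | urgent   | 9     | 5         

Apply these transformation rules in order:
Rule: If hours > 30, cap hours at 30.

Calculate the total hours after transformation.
203

Step 1: 3 records have hours > 30
Step 2: These records originally summed to 109
Step 3: After capping: 3 × 30 = 90
Step 4: Unaffected records sum: 113
Step 5: Final sum = 90 + 113 = 203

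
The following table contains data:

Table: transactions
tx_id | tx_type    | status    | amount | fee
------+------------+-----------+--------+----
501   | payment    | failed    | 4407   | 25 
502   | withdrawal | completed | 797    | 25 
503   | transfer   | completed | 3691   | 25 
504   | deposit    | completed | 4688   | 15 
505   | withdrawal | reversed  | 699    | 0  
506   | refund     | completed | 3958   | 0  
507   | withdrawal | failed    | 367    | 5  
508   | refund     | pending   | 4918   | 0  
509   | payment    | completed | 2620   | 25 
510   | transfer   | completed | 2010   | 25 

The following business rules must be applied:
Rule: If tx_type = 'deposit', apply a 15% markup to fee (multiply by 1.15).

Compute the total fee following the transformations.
147.25

Step 1: Records with tx_type = 'deposit' have total fee = 15
Step 2: Apply multiplier: 15 × 1.15 = 17.25
Step 3: Other records total: 130
Step 4: Final sum = 17.25 + 130 = 147.25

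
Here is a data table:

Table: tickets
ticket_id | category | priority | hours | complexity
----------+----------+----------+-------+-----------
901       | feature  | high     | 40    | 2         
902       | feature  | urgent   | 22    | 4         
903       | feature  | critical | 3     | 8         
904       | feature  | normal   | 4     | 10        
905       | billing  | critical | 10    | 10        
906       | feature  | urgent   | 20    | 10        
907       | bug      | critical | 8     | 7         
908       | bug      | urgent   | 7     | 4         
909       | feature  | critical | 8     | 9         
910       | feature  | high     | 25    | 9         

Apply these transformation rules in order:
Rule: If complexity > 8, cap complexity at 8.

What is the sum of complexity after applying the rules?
65

Step 1: 5 records have complexity > 8
Step 2: These records originally summed to 48
Step 3: After capping: 5 × 8 = 40
Step 4: Unaffected records sum: 25
Step 5: Final sum = 40 + 25 = 65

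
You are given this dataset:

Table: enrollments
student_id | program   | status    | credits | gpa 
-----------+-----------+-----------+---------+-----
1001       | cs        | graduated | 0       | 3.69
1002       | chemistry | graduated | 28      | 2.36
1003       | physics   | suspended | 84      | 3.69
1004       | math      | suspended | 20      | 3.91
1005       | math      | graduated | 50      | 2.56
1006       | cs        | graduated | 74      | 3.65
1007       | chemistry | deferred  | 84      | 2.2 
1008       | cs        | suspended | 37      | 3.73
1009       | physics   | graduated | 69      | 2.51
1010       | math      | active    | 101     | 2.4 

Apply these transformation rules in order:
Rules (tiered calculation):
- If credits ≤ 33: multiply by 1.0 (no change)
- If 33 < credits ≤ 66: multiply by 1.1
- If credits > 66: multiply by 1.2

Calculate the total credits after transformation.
638.1

Step 1: Tier 1 (credits ≤ 33): 3 records, sum = 48 × 1.0 = 48.0
Step 2: Tier 2 (33 < credits ≤ 66): 2 records, sum = 87 × 1.1 = 95.7
Step 3: Tier 3 (credits > 66): 5 records, sum = 412 × 1.2 = 494.4
Step 4: Final sum = 48.0 + 95.7 + 494.4 = 638.1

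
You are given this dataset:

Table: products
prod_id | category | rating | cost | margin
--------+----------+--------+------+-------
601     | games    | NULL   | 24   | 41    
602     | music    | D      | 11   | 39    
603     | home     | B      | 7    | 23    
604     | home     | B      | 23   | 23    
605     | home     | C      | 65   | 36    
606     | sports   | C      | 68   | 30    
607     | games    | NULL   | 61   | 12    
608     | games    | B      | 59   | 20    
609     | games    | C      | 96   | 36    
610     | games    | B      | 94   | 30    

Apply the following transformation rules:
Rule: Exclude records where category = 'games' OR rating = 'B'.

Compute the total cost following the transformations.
144

Step 1: Find records where category = 'games' OR rating = 'B'
Step 2: 7 records match, summing to 364
Step 3: Original sum: 508
Step 4: Remaining sum = 508 - 364 = 144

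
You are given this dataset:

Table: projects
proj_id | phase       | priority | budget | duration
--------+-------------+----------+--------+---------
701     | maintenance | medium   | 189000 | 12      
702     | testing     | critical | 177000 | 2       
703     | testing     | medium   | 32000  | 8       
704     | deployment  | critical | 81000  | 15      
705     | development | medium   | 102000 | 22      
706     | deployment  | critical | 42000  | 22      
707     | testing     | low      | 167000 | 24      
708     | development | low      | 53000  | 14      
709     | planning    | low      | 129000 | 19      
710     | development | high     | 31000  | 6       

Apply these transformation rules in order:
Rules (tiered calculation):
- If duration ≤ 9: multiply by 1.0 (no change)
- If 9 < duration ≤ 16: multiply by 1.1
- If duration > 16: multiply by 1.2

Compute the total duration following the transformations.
165.5

Step 1: Tier 1 (duration ≤ 9): 3 records, sum = 16 × 1.0 = 16.0
Step 2: Tier 2 (9 < duration ≤ 16): 3 records, sum = 41 × 1.1 = 45.1
Step 3: Tier 3 (duration > 16): 4 records, sum = 87 × 1.2 = 104.4
Step 4: Final sum = 16.0 + 45.1 + 104.4 = 165.5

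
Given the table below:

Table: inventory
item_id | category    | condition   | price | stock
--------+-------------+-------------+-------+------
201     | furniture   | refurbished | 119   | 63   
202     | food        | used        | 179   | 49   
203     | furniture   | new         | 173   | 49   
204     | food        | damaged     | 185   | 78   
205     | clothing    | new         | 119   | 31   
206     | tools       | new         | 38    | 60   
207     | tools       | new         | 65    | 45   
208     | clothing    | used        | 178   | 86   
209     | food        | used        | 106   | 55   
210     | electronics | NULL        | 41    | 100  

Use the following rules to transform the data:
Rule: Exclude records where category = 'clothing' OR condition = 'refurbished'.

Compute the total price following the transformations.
787

Step 1: Find records where category = 'clothing' OR condition = 'refurbished'
Step 2: 3 records match, summing to 416
Step 3: Original sum: 1203
Step 4: Remaining sum = 1203 - 416 = 787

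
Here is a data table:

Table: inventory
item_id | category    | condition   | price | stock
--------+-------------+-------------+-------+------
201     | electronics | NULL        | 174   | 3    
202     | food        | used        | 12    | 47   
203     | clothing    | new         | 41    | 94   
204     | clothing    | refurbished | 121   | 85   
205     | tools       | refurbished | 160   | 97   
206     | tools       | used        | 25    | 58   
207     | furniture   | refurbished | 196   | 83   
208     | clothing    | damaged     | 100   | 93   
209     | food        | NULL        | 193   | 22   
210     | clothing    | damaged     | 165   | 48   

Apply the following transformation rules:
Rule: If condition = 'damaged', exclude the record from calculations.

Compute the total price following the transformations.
922

Step 1: Identify records where condition = 'damaged'
Step 2: The excluded records sum to 265
Step 3: Original total price = 1187
Step 4: Remaining total = 1187 - 265 = 922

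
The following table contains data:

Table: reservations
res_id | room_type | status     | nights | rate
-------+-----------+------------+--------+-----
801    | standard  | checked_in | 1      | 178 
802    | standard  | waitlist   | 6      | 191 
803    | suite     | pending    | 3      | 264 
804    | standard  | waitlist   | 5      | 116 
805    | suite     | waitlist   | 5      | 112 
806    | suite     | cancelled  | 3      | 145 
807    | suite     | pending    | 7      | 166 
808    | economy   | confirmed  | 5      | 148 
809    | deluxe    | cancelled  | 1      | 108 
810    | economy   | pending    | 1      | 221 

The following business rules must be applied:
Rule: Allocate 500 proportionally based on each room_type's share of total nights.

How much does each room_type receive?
deluxe: 13.51, economy: 81.08, standard: 162.16, suite: 243.24

Step 1: Calculate total nights = 37
Step 2: Calculate each room_type's proportion:
  deluxe: 1/37 = 2.70% → 13.51
  economy: 6/37 = 16.22% → 81.08
  standard: 12/37 = 32.43% → 162.16
  suite: 18/37 = 48.65% → 243.24
Step 3: Verify: sum of allocations ≈ 500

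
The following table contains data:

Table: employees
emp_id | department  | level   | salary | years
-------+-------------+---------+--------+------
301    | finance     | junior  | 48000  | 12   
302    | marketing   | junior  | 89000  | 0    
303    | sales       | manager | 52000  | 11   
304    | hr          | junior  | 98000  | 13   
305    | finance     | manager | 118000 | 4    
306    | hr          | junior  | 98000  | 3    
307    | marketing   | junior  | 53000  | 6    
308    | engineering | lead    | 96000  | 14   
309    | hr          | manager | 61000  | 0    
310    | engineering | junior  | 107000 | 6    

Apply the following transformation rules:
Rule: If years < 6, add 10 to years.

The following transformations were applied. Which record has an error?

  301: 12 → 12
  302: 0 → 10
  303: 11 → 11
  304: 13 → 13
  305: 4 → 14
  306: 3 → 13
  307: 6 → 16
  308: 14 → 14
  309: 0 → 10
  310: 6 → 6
Record 307 has an error. The correct transformed value should be 6, not 16.

Step 1: Check each record against the rule
Step 2: Record 307 has years = 6
Step 3: Since 6 >= 6, the bonus should not have been applied
Step 4: Correct value = 6, but claimed value = 16
Conclusion: Record 307 has the error.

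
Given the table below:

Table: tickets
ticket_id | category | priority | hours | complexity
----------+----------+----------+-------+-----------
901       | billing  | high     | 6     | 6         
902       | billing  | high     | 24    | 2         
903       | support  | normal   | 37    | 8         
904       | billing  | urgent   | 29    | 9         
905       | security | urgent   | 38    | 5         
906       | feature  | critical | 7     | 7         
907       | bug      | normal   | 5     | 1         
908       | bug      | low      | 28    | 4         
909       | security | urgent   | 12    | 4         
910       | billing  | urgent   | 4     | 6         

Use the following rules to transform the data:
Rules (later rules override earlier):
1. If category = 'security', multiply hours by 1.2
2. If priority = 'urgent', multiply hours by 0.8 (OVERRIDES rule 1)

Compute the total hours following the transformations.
173.4

Step 1: Rule 2 takes priority for records with priority = 'urgent'
  - 4 records: 83 × 0.8 = 66.4
Step 2: Rule 1 applies to remaining records with category = 'security'
  - 0 records: 0 × 1.2 = 0.0
Step 3: Other records unchanged: 107
Step 4: Final sum = 66.4 + 0.0 + 107 = 173.4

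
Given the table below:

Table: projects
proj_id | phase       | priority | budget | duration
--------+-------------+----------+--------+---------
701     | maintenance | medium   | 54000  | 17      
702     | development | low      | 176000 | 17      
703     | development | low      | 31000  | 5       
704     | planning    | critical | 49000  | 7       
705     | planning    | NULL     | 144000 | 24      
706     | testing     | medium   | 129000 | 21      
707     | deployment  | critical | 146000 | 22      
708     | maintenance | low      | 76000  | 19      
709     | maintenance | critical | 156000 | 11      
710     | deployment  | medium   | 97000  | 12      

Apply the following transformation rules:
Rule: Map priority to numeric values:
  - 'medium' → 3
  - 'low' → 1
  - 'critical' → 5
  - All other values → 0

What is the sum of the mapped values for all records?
27

Step 1: Apply mapping to each record
Step 2: Count by status:
  'medium': 3 records × 3 = 9
  'low': 3 records × 1 = 3
  'critical': 3 records × 5 = 15
Step 3: Sum all mapped values = 27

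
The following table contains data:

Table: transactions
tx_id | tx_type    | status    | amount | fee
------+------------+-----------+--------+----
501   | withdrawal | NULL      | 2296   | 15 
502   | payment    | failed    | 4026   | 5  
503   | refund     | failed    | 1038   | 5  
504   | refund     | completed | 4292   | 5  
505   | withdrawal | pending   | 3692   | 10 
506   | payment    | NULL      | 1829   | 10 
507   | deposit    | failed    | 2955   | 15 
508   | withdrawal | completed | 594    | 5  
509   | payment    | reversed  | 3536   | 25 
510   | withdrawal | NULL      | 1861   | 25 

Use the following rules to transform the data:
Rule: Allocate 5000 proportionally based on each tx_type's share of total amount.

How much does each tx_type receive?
deposit: 565.68, payment: 1797.73, refund: 1020.33, withdrawal: 1616.26

Step 1: Calculate total amount = 26119
Step 2: Calculate each tx_type's proportion:
  deposit: 2955/26119 = 11.31% → 565.68
  payment: 9391/26119 = 35.95% → 1797.73
  refund: 5330/26119 = 20.41% → 1020.33
  withdrawal: 8443/26119 = 32.33% → 1616.26
Step 3: Verify: sum of allocations ≈ 5000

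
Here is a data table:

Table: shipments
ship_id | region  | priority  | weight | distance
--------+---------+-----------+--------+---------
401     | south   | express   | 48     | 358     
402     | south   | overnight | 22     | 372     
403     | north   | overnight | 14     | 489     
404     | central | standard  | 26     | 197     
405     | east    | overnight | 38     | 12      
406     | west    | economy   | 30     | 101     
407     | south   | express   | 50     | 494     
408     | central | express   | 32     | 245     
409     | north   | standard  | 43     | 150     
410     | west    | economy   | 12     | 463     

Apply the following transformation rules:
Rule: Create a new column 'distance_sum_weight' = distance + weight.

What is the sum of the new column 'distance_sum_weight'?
3196

Step 1: For each record, compute distance + weight
Example calculations:
  358 + 48 = 406
  372 + 22 = 394
  489 + 14 = 503
  ...
Step 2: Sum all derived values
Step 3: Total = 3196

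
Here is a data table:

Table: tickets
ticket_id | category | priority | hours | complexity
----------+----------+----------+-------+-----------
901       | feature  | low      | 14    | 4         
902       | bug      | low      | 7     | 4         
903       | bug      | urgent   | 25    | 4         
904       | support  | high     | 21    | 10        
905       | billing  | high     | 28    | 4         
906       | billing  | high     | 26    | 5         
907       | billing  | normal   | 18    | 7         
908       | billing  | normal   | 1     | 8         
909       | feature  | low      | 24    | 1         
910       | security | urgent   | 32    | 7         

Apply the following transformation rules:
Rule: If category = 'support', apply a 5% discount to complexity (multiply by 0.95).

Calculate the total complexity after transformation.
53.5

Step 1: Records with category = 'support' have total complexity = 10
Step 2: Apply multiplier: 10 × 0.95 = 9.5
Step 3: Other records total: 44
Step 4: Final sum = 9.5 + 44 = 53.5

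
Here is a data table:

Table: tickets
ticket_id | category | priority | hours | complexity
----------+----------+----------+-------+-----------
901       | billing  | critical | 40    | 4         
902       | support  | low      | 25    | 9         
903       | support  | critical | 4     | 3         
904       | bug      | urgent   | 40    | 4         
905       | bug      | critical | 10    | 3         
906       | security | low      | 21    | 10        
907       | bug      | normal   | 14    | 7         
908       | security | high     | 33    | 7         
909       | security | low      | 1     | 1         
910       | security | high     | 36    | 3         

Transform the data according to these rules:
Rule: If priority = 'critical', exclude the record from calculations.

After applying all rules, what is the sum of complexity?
41

Step 1: Identify records where priority = 'critical'
Step 2: The excluded records sum to 10
Step 3: Original total complexity = 51
Step 4: Remaining total = 51 - 10 = 41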